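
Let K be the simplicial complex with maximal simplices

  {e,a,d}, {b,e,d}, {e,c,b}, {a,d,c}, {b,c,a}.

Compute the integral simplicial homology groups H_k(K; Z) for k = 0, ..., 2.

H_0 = Z,  H_1 = Z,  H_2 = 0.

We work with the vertex ordering a < b < c < d < e. The simplices of K, each written with vertices in increasing order, are:

  0-simplices (5): a, b, c, d, e
  1-simplices (10): ab, ac, ad, ae, bc, bd, be, cd, ce, de
  2-simplices (5): abc, acd, ade, bce, bde

Hence C_0 ≅ Z^5, C_1 ≅ Z^10, C_2 ≅ Z^5.

∂_1: C_1 → C_0 maps an edge to its endpoints' difference, ∂[p,q] = q − p.
As a 5×10 matrix over Z this has rank 4, with invariant factors (1,1,1,1).

Boundary ∂_2: C_2 → C_1 acts by ∂[p,q,r] = [q,r] − [p,r] + [p,q]. For instance
  ∂bde = de − be + bd,
  ∂acd = cd − ad + ac.
As a 10×5 matrix over Z this has rank 5, with invariant factors (1,1,1,1,1).

Now H_k = ker ∂_k / im ∂_{k+1}, so:

  H_0: rank C_0 − rank ∂_1 = 5 − 4 = 1, and the invariant factors of ∂_1 are all 1, so H_0 = Z.
  H_1: rank ker ∂_1 − rank ∂_2 = (10 − 4) − 5 = 1, and the invariant factors of ∂_2 are all 1, so H_1 = Z.
  H_2: rank ker ∂_2 − rank ∂_3 = (5 − 5) − 0 = 0, and there is no ∂_3, so H_2 = 0.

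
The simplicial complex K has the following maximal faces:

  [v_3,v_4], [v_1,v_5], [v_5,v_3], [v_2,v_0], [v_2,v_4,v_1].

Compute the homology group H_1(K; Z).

H_1 ≅ Z.

We work with the vertex ordering v_0 < v_1 < v_2 < v_3 < v_4 < v_5. The simplices of K, each written with vertices in increasing order, are:

  0-simplices (6): [v_0], [v_1], [v_2], [v_3], [v_4], [v_5]
  1-simplices (7): [v_0,v_2], [v_1,v_2], [v_1,v_4], [v_1,v_5], [v_2,v_4], [v_3,v_4], [v_3,v_5]
  2-simplices (1): [v_1,v_2,v_4]

Hence C_0 ≅ Z^6, C_1 ≅ Z^7, C_2 ≅ Z^1.

Boundary ∂_1: C_1 → C_0 sends each edge [p,q] (with p < q) to q − p. For instance
  ∂[v_1,v_2] = [v_2] − [v_1].
The 6×7 boundary matrix has rank 5 and Smith normal form diag(1,1,1,1,1).

Boundary ∂_2: C_2 → C_1 acts by ∂[p,q,r] = [q,r] − [p,r] + [p,q]. For instance
  ∂[v_1,v_2,v_4] = [v_2,v_4] − [v_1,v_4] + [v_1,v_2].
The resulting 7×1 matrix has rank 1, and its Smith normal form has invariant factors (1).

Computing H_k = (kernel of ∂_k) / (image of ∂_{k+1}):

  H_1: rank ker ∂_1 − rank ∂_2 = (7 − 5) − 1 = 1, and the invariant factors of ∂_2 are all 1, so H_1 ≅ Z.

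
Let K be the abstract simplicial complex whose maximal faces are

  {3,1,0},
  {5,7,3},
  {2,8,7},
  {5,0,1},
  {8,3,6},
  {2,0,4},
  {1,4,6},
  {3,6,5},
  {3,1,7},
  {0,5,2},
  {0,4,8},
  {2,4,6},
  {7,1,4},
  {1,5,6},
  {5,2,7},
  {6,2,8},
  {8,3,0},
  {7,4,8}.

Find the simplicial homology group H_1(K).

H_1 ≅ Z ⊕ Z_2.

Order the vertices as 0 < 1 < 2 < 3 < 4 < 5 < 6 < 7 < 8. Listing each simplex with vertices in this order, K has dimension 2 with simplices:

  0-simplices (9): [0], [1], [2], [3], [4], [5], [6], [7], [8]
  1-simplices (27): (27 of them)
  2-simplices (18): [0,1,3], [0,1,5], [0,2,4], [0,2,5], [0,3,8], [0,4,8], [1,3,7], [1,4,6], [1,4,7], [1,5,6], [2,4,6], [2,5,7], [2,6,8], [2,7,8], [3,5,6], [3,5,7], [3,6,8], [4,7,8]

so the chain groups are C_0 ≅ Z^9, C_1 ≅ Z^27, C_2 ≅ Z^18.

Boundary ∂_1: C_1 → C_0 is given by ∂[p,q] = [q] − [p]. For instance
  ∂[4,6] = [6] − [4].
This gives a 9×27 integer matrix of rank 8; reducing to Smith normal form yields diagonal entries (1,1,1,1,1,1,1,1).

∂_2: C_2 → C_1 sends each 2-simplex [p,q,r] to [q,r] − [p,r] + [p,q]. For instance
  ∂[0,1,5] = [1,5] − [0,5] + [0,1],
  ∂[0,2,4] = [2,4] − [0,4] + [0,2].
As a 27×18 matrix over Z this has rank 18, with invariant factors (1,1,1,1,1,1,1,1,1,1,1,1,1,1,1,1,1,2).

Computing H_k = (kernel of ∂_k) / (image of ∂_{k+1}):

  H_1: rank ker ∂_1 − rank ∂_2 = (27 − 8) − 18 = 1, and ∂_2 has invariant factor 2 > 1, so H_1 ≅ Z ⊕ Z_2.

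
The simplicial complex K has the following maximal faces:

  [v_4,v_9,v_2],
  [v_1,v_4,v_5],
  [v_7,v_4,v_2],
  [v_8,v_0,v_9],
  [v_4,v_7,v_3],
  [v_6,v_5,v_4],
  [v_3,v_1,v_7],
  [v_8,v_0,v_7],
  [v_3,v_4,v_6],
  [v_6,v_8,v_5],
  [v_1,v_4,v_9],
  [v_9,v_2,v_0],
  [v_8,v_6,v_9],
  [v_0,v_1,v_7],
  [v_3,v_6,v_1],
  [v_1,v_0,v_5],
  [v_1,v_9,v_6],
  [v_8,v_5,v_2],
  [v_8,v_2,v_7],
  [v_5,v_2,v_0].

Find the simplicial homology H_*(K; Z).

K has 10 vertices, 30 edges, 20 triangles.
rank ∂_0 = 0, rank ∂_1 = 9 ⇒ b_0 = 10 − 0 − 9 = 1; all invariant factors of ∂_1 are 1 so no torsion. So H_0 ≅ Z.
rank ∂_1 = 9, rank ∂_2 = 20 ⇒ b_1 = 30 − 9 − 20 = 1; ∂_2 has invariant factor(s) [2] giving torsion. So H_1 ≅ Z ⊕ Z/2Z.
rank ∂_2 = 20, rank ∂_3 = 0 ⇒ b_2 = 20 − 20 − 0 = 0. So H_2 ≅ 0.

H_0 = Z,  H_1 = Z ⊕ Z/2Z,  H_2 = 0.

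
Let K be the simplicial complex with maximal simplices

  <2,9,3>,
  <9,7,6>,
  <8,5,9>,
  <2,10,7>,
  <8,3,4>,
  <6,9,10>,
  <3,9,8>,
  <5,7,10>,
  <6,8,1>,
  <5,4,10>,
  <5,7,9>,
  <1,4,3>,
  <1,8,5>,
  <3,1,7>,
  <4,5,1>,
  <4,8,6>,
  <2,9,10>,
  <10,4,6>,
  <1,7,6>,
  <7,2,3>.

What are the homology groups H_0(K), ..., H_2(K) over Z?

K has 10 vertices, 30 edges, 20 triangles.
rank ∂_0 = 0, rank ∂_1 = 9 ⇒ b_0 = 10 − 0 − 9 = 1; all invariant factors of ∂_1 are 1 so no torsion. So H_0 ≅ Z.
rank ∂_1 = 9, rank ∂_2 = 20 ⇒ b_1 = 30 − 9 − 20 = 1; ∂_2 has invariant factor(s) [2] giving torsion. So H_1 ≅ Z ⊕ Z/2.
rank ∂_2 = 20, rank ∂_3 = 0 ⇒ b_2 = 20 − 20 − 0 = 0. So H_2 ≅ 0.

H_0 = Z,  H_1 = Z ⊕ Z/2,  H_2 = 0.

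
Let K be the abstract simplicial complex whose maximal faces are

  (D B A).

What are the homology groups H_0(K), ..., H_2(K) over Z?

H_0 = Z,  H_1 = 0,  H_2 = 0.

K has 3 vertices, 3 edges, 1 triangle.
rank ∂_0 = 0, rank ∂_1 = 2 ⇒ b_0 = 3 − 0 − 2 = 1; all invariant factors of ∂_1 are 1 so no torsion. So H_0 ≅ Z.
rank ∂_1 = 2, rank ∂_2 = 1 ⇒ b_1 = 3 − 2 − 1 = 0; all invariant factors of ∂_2 are 1 so no torsion. So H_1 ≅ 0.
rank ∂_2 = 1, rank ∂_3 = 0 ⇒ b_2 = 1 − 1 − 0 = 0. So H_2 ≅ 0.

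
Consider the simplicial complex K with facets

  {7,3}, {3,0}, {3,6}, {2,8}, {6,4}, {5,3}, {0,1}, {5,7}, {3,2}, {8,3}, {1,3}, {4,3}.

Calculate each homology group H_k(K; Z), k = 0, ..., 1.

H_0 = Z,  H_1 = Z^4.

Take the total order 0 < 1 < 2 < 3 < 4 < 5 < 6 < 7 < 8 on the vertex set. Then K (dimension 1) consists of the simplices:

  0-simplices (9): [0], [1], [2], [3], [4], [5], [6], [7], [8]
  1-simplices (12): [0,1], [0,3], [1,3], [2,3], [2,8], [3,4], [3,5], [3,6], [3,7], [3,8], [4,6], [5,7]

Hence C_0 ≅ Z^9, C_1 ≅ Z^12.

The boundary map ∂_1: C_1 → C_0 sends each edge [p,q] (with p < q) to q − p.
The resulting 9×12 matrix has rank 8, and its Smith normal form has invariant factors (1,1,1,1,1,1,1,1).

Now H_k = ker ∂_k / im ∂_{k+1}, so:

  H_0: rank C_0 − rank ∂_1 = 9 − 8 = 1, and the invariant factors of ∂_1 are all 1, so H_0 ≅ Z.
  H_1: rank ker ∂_1 − rank ∂_2 = (12 − 8) − 0 = 4, and there is no ∂_2, so H_1 ≅ Z^4.

As a check, the Euler characteristic is 9 − 12 = -3, which agrees with 1 − 4 = -3.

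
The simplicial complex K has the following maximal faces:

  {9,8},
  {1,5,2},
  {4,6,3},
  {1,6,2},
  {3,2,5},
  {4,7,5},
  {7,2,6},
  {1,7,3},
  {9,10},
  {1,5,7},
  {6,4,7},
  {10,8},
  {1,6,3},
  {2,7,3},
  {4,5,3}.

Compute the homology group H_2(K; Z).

We work with the vertex ordering 1 < 2 < 3 < 4 < 5 < 6 < 7 < 8 < 9 < 10. The simplices of K, each written with vertices in increasing order, are:

  0-simplices (10): [1], [2], [3], [4], [5], [6], [7], [8], [9], [10]
  1-simplices (21): [1,2], [1,3], [1,5], [1,6], [1,7], [2,3], [2,5], [2,6], [2,7], [3,4], [3,5], [3,6], [3,7], [4,5], [4,6], [4,7], [5,7], [6,7], [8,9], [8,10], [9,10]
  2-simplices (12): [1,2,5], [1,2,6], [1,3,6], [1,3,7], [1,5,7], [2,3,5], [2,3,7], [2,6,7], [3,4,5], [3,4,6], [4,5,7], [4,6,7]

so the chain groups are C_0 ≅ Z^10, C_1 ≅ Z^21, C_2 ≅ Z^12.

∂_1: C_1 → C_0 maps an edge to its endpoints' difference, ∂[p,q] = q − p. For instance
  ∂[1,2] = [2] − [1].
As a 10×21 matrix over Z this has rank 8, with invariant factors (1,1,1,1,1,1,1,1).

The boundary map ∂_2: C_2 → C_1 sends each 2-simplex [p,q,r] to [q,r] − [p,r] + [p,q]. For instance
  ∂[2,6,7] = [6,7] − [2,7] + [2,6],
  ∂[4,6,7] = [6,7] − [4,7] + [4,6].
As a 21×12 matrix over Z this has rank 12, with invariant factors (1,1,1,1,1,1,1,1,1,1,1,2).

Now H_k = ker ∂_k / im ∂_{k+1}, so:

  H_2: rank ker ∂_2 − rank ∂_3 = (12 − 12) − 0 = 0, and there is no ∂_3, so H_2 = 0.

H_2 = 0.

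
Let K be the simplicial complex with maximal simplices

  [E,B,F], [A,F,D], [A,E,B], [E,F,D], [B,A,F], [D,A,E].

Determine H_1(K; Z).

K has 5 vertices, 9 edges, 6 triangles.
rank ∂_1 = 4, rank ∂_2 = 5 ⇒ b_1 = 9 − 4 − 5 = 0; all invariant factors of ∂_2 are 1 so no torsion. So H_1 = 0.

H_1 = 0.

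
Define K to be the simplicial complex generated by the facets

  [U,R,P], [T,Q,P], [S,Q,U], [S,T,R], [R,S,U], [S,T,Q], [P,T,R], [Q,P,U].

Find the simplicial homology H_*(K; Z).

Fix the vertex order P < Q < R < S < T < U and write every simplex with vertices in increasing order. Then dim K = 2 and the simplices of K are:

  0-simplices (6): P, Q, R, S, T, U
  1-simplices (12): PQ, PR, PT, PU, QS, QT, QU, RS, RT, RU, ST, SU
  2-simplices (8): PQT, PQU, PRT, PRU, QST, QSU, RST, RSU

so the chain groups are C_0 ≅ Z^6, C_1 ≅ Z^12, C_2 ≅ Z^8.

∂_1: C_1 → C_0 sends each edge [p,q] (with p < q) to q − p. For instance
  ∂RU = U − R.
As a 6×12 matrix over Z this has rank 5, with invariant factors (1,1,1,1,1).

∂_2: C_2 → C_1 maps a triangle to the signed sum of its edges. For instance
  ∂PRU = RU − PU + PR,
  ∂QSU = SU − QU + QS.
This gives a 12×8 integer matrix of rank 7; reducing to Smith normal form yields diagonal entries (1,1,1,1,1,1,1).

Reading off H_k = ker ∂_k / im ∂_{k+1}:

  H_0: rank C_0 − rank ∂_1 = 6 − 5 = 1, and the invariant factors of ∂_1 are all 1, so H_0 ≅ Z.
  H_1: rank ker ∂_1 − rank ∂_2 = (12 − 5) − 7 = 0, and the invariant factors of ∂_2 are all 1, so H_1 ≅ 0.
  H_2: rank ker ∂_2 − rank ∂_3 = (8 − 7) − 0 = 1, and there is no ∂_3, so H_2 ≅ Z.

As a check, the Euler characteristic is 6 − 12 + 8 = 2, which agrees with 1 − 0 + 1 = 2.

H_0 = Z,  H_1 = 0,  H_2 = Z.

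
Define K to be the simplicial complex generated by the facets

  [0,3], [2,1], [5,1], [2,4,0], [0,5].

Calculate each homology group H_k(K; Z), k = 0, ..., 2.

Take the total order 0 < 1 < 2 < 3 < 4 < 5 on the vertex set. Then K (dimension 2) consists of the simplices:

  0-simplices (6): [0], [1], [2], [3], [4], [5]
  1-simplices (7): [0,2], [0,3], [0,4], [0,5], [1,2], [1,5], [2,4]
  2-simplices (1): [0,2,4]

so the chain groups are C_0 ≅ Z^6, C_1 ≅ Z^7, C_2 ≅ Z^1.

∂_1: C_1 → C_0 maps an edge to its endpoints' difference, ∂[p,q] = q − p.
The 6×7 boundary matrix has rank 5 and Smith normal form diag(1,1,1,1,1).

∂_2: C_2 → C_1 sends each 2-simplex [p,q,r] to [q,r] − [p,r] + [p,q]. For instance
  ∂[0,2,4] = [2,4] − [0,4] + [0,2].
The 7×1 boundary matrix has rank 1 and Smith normal form diag(1).

Now H_k = ker ∂_k / im ∂_{k+1}, so:

  H_0: rank C_0 − rank ∂_1 = 6 − 5 = 1, and the invariant factors of ∂_1 are all 1, so H_0 ≅ Z.
  H_1: rank ker ∂_1 − rank ∂_2 = (7 − 5) − 1 = 1, and the invariant factors of ∂_2 are all 1, so H_1 ≅ Z.
  H_2: rank ker ∂_2 − rank ∂_3 = (1 − 1) − 0 = 0, and there is no ∂_3, so H_2 ≅ 0.

As a check, the Euler characteristic is 6 − 7 + 1 = 0, which agrees with 1 − 1 + 0 = 0.

H_0 = Z,  H_1 = Z,  H_2 = 0.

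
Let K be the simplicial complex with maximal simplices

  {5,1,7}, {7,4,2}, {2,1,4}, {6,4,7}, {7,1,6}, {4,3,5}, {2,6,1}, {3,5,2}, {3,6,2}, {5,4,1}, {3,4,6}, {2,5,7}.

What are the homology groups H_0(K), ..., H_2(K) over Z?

Take the total order 1 < 2 < 3 < 4 < 5 < 6 < 7 on the vertex set. Then K (dimension 2) consists of the simplices:

  0-simplices (7): [1], [2], [3], [4], [5], [6], [7]
  1-simplices (18): [1,2], [1,4], [1,5], [1,6], [1,7], [2,3], [2,4], [2,5], [2,6], [2,7], [3,4], [3,5], [3,6], [4,5], [4,6], [4,7], [5,7], [6,7]
  2-simplices (12): [1,2,4], [1,2,6], [1,4,5], [1,5,7], [1,6,7], [2,3,5], [2,3,6], [2,4,7], [2,5,7], [3,4,5], [3,4,6], [4,6,7]

Hence C_0 ≅ Z^7, C_1 ≅ Z^18, C_2 ≅ Z^12.

The boundary map ∂_1: C_1 → C_0 is given by ∂[p,q] = [q] − [p].
The resulting 7×18 matrix has rank 6, and its Smith normal form has invariant factors (1,1,1,1,1,1).

The boundary map ∂_2: C_2 → C_1 maps a triangle to the signed sum of its edges. For instance
  ∂[2,3,5] = [3,5] − [2,5] + [2,3],
  ∂[1,2,6] = [2,6] − [1,6] + [1,2].
This gives a 18×12 integer matrix of rank 12; reducing to Smith normal form yields diagonal entries (1,1,1,1,1,1,1,1,1,1,1,2).

Reading off H_k = ker ∂_k / im ∂_{k+1}:

  H_0: rank C_0 − rank ∂_1 = 7 − 6 = 1, and the invariant factors of ∂_1 are all 1, so H_0 ≅ Z.
  H_1: rank ker ∂_1 − rank ∂_2 = (18 − 6) − 12 = 0, and ∂_2 has invariant factor 2 > 1, so H_1 ≅ Z/2.
  H_2: rank ker ∂_2 − rank ∂_3 = (12 − 12) − 0 = 0, and there is no ∂_3, so H_2 ≅ 0.

As a check, the Euler characteristic is 7 − 18 + 12 = 1, which agrees with 1 − 0 + 0 = 1.

H_0 = Z,  H_1 = Z/2,  H_2 = 0.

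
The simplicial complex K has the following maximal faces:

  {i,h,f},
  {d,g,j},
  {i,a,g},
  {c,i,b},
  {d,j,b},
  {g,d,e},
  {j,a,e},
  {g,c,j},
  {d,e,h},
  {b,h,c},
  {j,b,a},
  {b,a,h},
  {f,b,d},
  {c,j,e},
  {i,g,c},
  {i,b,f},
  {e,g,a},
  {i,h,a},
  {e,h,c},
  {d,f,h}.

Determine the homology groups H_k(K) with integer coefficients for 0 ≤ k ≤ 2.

We work with the vertex ordering a < b < c < d < e < f < g < h < i < j. The simplices of K, each written with vertices in increasing order, are:

  0-simplices (10): a, b, c, d, e, f, g, h, i, j
  1-simplices (30): ab, ae, ag, ah, ai, aj, bc, bd, bf, bh, bi, bj, ce, cg, ch, ci, cj, de, df, dg, dh, dj, eg, eh, ej, fh, fi, gi, gj, hi
  2-simplices (20): abh, abj, aeg, aej, agi, ahi, bch, bci, bdf, bdj, bfi, ceh, cej, cgi, cgj, deg, deh, dfh, dgj, fhi

giving chain groups C_0 ≅ Z^10, C_1 ≅ Z^30, C_2 ≅ Z^20.

The boundary map ∂_1: C_1 → C_0 maps an edge to its endpoints' difference, ∂[p,q] = q − p.
The 10×30 boundary matrix has rank 9 and Smith normal form diag(1,1,1,1,1,1,1,1,1).

Boundary ∂_2: C_2 → C_1 acts by ∂[p,q,r] = [q,r] − [p,r] + [p,q]. For instance
  ∂abh = bh − ah + ab,
  ∂bch = ch − bh + bc.
The resulting 30×20 matrix has rank 20, and its Smith normal form has invariant factors (1,1,1,1,1,1,1,1,1,1,1,1,1,1,1,1,1,1,1,2).

Reading off H_k = ker ∂_k / im ∂_{k+1}:

  H_0: rank C_0 − rank ∂_1 = 10 − 9 = 1, and the invariant factors of ∂_1 are all 1, so H_0 = Z.
  H_1: rank ker ∂_1 − rank ∂_2 = (30 − 9) − 20 = 1, and ∂_2 has invariant factor 2 > 1, so H_1 = Z ⊕ Z/2.
  H_2: rank ker ∂_2 − rank ∂_3 = (20 − 20) − 0 = 0, and there is no ∂_3, so H_2 = 0.

As a check, the Euler characteristic is 10 − 30 + 20 = 0, which agrees with 1 − 1 + 0 = 0.
(K is a triangulation of the Klein bottle.)

H_0 ≅ Z,  H_1 ≅ Z ⊕ Z/2,  H_2 = 0.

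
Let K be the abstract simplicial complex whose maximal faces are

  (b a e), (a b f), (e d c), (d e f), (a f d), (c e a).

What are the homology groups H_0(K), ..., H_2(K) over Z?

K has 6 vertices, 12 edges, 6 triangles.
rank ∂_0 = 0, rank ∂_1 = 5 ⇒ b_0 = 6 − 0 − 5 = 1; all invariant factors of ∂_1 are 1 so no torsion. So H_0 ≅ Z.
rank ∂_1 = 5, rank ∂_2 = 6 ⇒ b_1 = 12 − 5 − 6 = 1; all invariant factors of ∂_2 are 1 so no torsion. So H_1 ≅ Z.
rank ∂_2 = 6, rank ∂_3 = 0 ⇒ b_2 = 6 − 6 − 0 = 0. So H_2 ≅ 0.

H_0 = Z,  H_1 = Z,  H_2 = 0.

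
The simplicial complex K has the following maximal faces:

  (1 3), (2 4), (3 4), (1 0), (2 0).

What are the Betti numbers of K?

We work with the vertex ordering 0 < 1 < 2 < 3 < 4. The simplices of K, each written with vertices in increasing order, are:

  0-simplices (5): [0], [1], [2], [3], [4]
  1-simplices (5): [0,1], [0,2], [1,3], [2,4], [3,4]

so the chain groups are C_0 ≅ Z^5, C_1 ≅ Z^5.

Boundary ∂_1: C_1 → C_0 maps an edge to its endpoints' difference, ∂[p,q] = q − p. For instance
  ∂[3,4] = [4] − [3].
The 5×5 boundary matrix has rank 4 and Smith normal form diag(1,1,1,1).

Computing H_k = (kernel of ∂_k) / (image of ∂_{k+1}):

  H_0: rank C_0 − rank ∂_1 = 5 − 4 = 1, and the invariant factors of ∂_1 are all 1, so H_0 ≅ Z.
  H_1: rank ker ∂_1 − rank ∂_2 = (5 − 4) − 0 = 1, and there is no ∂_2, so H_1 ≅ Z.

As a check, the Euler characteristic is 5 − 5 = 0, which agrees with 1 − 1 = 0.

Hence the Betti numbers are b_0 = 1, b_1 = 1.

b_0 = 1, b_1 = 1.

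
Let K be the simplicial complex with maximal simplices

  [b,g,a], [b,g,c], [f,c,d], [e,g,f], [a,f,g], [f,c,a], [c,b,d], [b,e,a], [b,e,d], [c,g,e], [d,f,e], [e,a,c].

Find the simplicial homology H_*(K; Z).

Order the vertices as a < b < c < d < e < f < g. Listing each simplex with vertices in this order, K has dimension 2 with simplices:

  0-simplices (7): a, b, c, d, e, f, g
  1-simplices (18): ab, ac, ae, af, ag, bc, bd, be, bg, cd, ce, cf, cg, de, df, ef, eg, fg
  2-simplices (12): abe, abg, ace, acf, afg, bcd, bcg, bde, cdf, ceg, def, efg

giving chain groups C_0 ≅ Z^7, C_1 ≅ Z^18, C_2 ≅ Z^12.

∂_1: C_1 → C_0 sends each edge [p,q] (with p < q) to q − p.
This gives a 7×18 integer matrix of rank 6; reducing to Smith normal form yields diagonal entries (1,1,1,1,1,1).

Boundary ∂_2: C_2 → C_1 acts by ∂[p,q,r] = [q,r] − [p,r] + [p,q]. For instance
  ∂abe = be − ae + ab,
  ∂afg = fg − ag + af.
The 18×12 boundary matrix has rank 12 and Smith normal form diag(1,1,1,1,1,1,1,1,1,1,1,2).

Reading off H_k = ker ∂_k / im ∂_{k+1}:

  H_0: rank C_0 − rank ∂_1 = 7 − 6 = 1, and the invariant factors of ∂_1 are all 1, so H_0 ≅ Z.
  H_1: rank ker ∂_1 − rank ∂_2 = (18 − 6) − 12 = 0, and ∂_2 has invariant factor 2 > 1, so H_1 ≅ Z/2.
  H_2: rank ker ∂_2 − rank ∂_3 = (12 − 12) − 0 = 0, and there is no ∂_3, so H_2 ≅ 0.

(K is a triangulation of the real projective plane RP^2.)

H_0 ≅ Z,  H_1 ≅ Z/2,  H_2 = 0.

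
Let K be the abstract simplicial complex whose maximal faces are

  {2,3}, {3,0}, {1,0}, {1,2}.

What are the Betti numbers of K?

b_0 = 1, b_1 = 1.

Take the total order 0 < 1 < 2 < 3 on the vertex set. Then K (dimension 1) consists of the simplices:

  0-simplices (4): [0], [1], [2], [3]
  1-simplices (4): [0,1], [0,3], [1,2], [2,3]

giving chain groups C_0 ≅ Z^4, C_1 ≅ Z^4.

The boundary map ∂_1: C_1 → C_0 is given by ∂[p,q] = [q] − [p]. For instance
  ∂[0,1] = [1] − [0].
As a 4×4 matrix over Z this has rank 3, with invariant factors (1,1,1).

Computing H_k = (kernel of ∂_k) / (image of ∂_{k+1}):

  H_0: rank C_0 − rank ∂_1 = 4 − 3 = 1, and the invariant factors of ∂_1 are all 1, so H_0 = Z.
  H_1: rank ker ∂_1 − rank ∂_2 = (4 − 3) − 0 = 1, and there is no ∂_2, so H_1 = Z.

(K is a triangulation of the circle S^1.)

Hence the Betti numbers are b_0 = 1, b_1 = 1.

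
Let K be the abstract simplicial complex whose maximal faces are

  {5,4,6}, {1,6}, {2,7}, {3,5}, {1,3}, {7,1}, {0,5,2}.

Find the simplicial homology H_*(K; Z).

Take the total order 0 < 1 < 2 < 3 < 4 < 5 < 6 < 7 on the vertex set. Then K (dimension 2) consists of the simplices:

  0-simplices (8): [0], [1], [2], [3], [4], [5], [6], [7]
  1-simplices (11): [0,2], [0,5], [1,3], [1,6], [1,7], [2,5], [2,7], [3,5], [4,5], [4,6], [5,6]
  2-simplices (2): [0,2,5], [4,5,6]

giving chain groups C_0 ≅ Z^8, C_1 ≅ Z^11, C_2 ≅ Z^2.

The boundary map ∂_1: C_1 → C_0 is given by ∂[p,q] = [q] − [p]. For instance
  ∂[3,5] = [5] − [3].
The resulting 8×11 matrix has rank 7, and its Smith normal form has invariant factors (1,1,1,1,1,1,1).

The boundary map ∂_2: C_2 → C_1 maps a triangle to the signed sum of its edges. For instance
  ∂[0,2,5] = [2,5] − [0,5] + [0,2],
  ∂[4,5,6] = [5,6] − [4,6] + [4,5].
This gives a 11×2 integer matrix of rank 2; reducing to Smith normal form yields diagonal entries (1,1).

Computing H_k = (kernel of ∂_k) / (image of ∂_{k+1}):

  H_0: rank C_0 − rank ∂_1 = 8 − 7 = 1, and the invariant factors of ∂_1 are all 1, so H_0 ≅ Z.
  H_1: rank ker ∂_1 − rank ∂_2 = (11 − 7) − 2 = 2, and the invariant factors of ∂_2 are all 1, so H_1 ≅ Z^2.
  H_2: rank ker ∂_2 − rank ∂_3 = (2 − 2) − 0 = 0, and there is no ∂_3, so H_2 ≅ 0.

As a check, the Euler characteristic is 8 − 11 + 2 = -1, which agrees with 1 − 2 + 0 = -1.

H_0 ≅ Z,  H_1 ≅ Z^2,  H_2 = 0.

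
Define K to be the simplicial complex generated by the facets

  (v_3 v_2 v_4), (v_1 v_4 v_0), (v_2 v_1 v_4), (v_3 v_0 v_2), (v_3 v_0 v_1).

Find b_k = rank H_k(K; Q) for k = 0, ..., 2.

b_0 = 1, b_1 = 1, b_2 = 0.

Fix the vertex order v_0 < v_1 < v_2 < v_3 < v_4 and write every simplex with vertices in increasing order. Then dim K = 2 and the simplices of K are:

  0-simplices (5): [v_0], [v_1], [v_2], [v_3], [v_4]
  1-simplices (10): [v_0,v_1], [v_0,v_2], [v_0,v_3], [v_0,v_4], [v_1,v_2], [v_1,v_3], [v_1,v_4], [v_2,v_3], [v_2,v_4], [v_3,v_4]
  2-simplices (5): [v_0,v_1,v_3], [v_0,v_1,v_4], [v_0,v_2,v_3], [v_1,v_2,v_4], [v_2,v_3,v_4]

Hence C_0 ≅ Z^5, C_1 ≅ Z^10, C_2 ≅ Z^5.

The boundary map ∂_1: C_1 → C_0 is given by ∂[p,q] = [q] − [p]. For instance
  ∂[v_0,v_2] = [v_2] − [v_0].
The 5×10 boundary matrix has rank 4 and Smith normal form diag(1,1,1,1).

The boundary map ∂_2: C_2 → C_1 acts by ∂[p,q,r] = [q,r] − [p,r] + [p,q]. For instance
  ∂[v_0,v_1,v_3] = [v_1,v_3] − [v_0,v_3] + [v_0,v_1],
  ∂[v_0,v_1,v_4] = [v_1,v_4] − [v_0,v_4] + [v_0,v_1].
This gives a 10×5 integer matrix of rank 5; reducing to Smith normal form yields diagonal entries (1,1,1,1,1).

From H_k ≅ ker(∂_k) / im(∂_{k+1}) we obtain:

  H_0: rank C_0 − rank ∂_1 = 5 − 4 = 1, and the invariant factors of ∂_1 are all 1, so H_0 ≅ Z.
  H_1: rank ker ∂_1 − rank ∂_2 = (10 − 4) − 5 = 1, and the invariant factors of ∂_2 are all 1, so H_1 ≅ Z.
  H_2: rank ker ∂_2 − rank ∂_3 = (5 − 5) − 0 = 0, and there is no ∂_3, so H_2 ≅ 0.

(K is a triangulation of the Möbius band.)

Hence the Betti numbers are b_0 = 1, b_1 = 1, b_2 = 0.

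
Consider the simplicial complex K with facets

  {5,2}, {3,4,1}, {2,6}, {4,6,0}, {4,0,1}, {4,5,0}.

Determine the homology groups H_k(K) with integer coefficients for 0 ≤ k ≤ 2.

H_0 = Z,  H_1 = Z,  H_2 = 0.

We work with the vertex ordering 0 < 1 < 2 < 3 < 4 < 5 < 6. The simplices of K, each written with vertices in increasing order, are:

  0-simplices (7): [0], [1], [2], [3], [4], [5], [6]
  1-simplices (11): [0,1], [0,4], [0,5], [0,6], [1,3], [1,4], [2,5], [2,6], [3,4], [4,5], [4,6]
  2-simplices (4): [0,1,4], [0,4,5], [0,4,6], [1,3,4]

Hence C_0 ≅ Z^7, C_1 ≅ Z^11, C_2 ≅ Z^4.

The boundary map ∂_1: C_1 → C_0 maps an edge to its endpoints' difference, ∂[p,q] = q − p. For instance
  ∂[4,6] = [6] − [4].
The resulting 7×11 matrix has rank 6, and its Smith normal form has invariant factors (1,1,1,1,1,1).

Boundary ∂_2: C_2 → C_1 maps a triangle to the signed sum of its edges. For instance
  ∂[1,3,4] = [3,4] − [1,4] + [1,3],
  ∂[0,4,5] = [4,5] − [0,5] + [0,4].
This gives a 11×4 integer matrix of rank 4; reducing to Smith normal form yields diagonal entries (1,1,1,1).

Computing H_k = (kernel of ∂_k) / (image of ∂_{k+1}):

  H_0: rank C_0 − rank ∂_1 = 7 − 6 = 1, and the invariant factors of ∂_1 are all 1, so H_0 ≅ Z.
  H_1: rank ker ∂_1 − rank ∂_2 = (11 − 6) − 4 = 1, and the invariant factors of ∂_2 are all 1, so H_1 ≅ Z.
  H_2: rank ker ∂_2 − rank ∂_3 = (4 − 4) − 0 = 0, and there is no ∂_3, so H_2 ≅ 0.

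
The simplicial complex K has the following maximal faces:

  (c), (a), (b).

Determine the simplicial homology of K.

We work with the vertex ordering a < b < c. The simplices of K, each written with vertices in increasing order, are:

  0-simplices (3): a, b, c

giving chain groups C_0 ≅ Z^3.

Reading off H_k = ker ∂_k / im ∂_{k+1}:

  H_0: rank C_0 − rank ∂_1 = 3 − 0 = 3, and there is no ∂_1, so H_0 = Z^3.

H_0 ≅ Z^3.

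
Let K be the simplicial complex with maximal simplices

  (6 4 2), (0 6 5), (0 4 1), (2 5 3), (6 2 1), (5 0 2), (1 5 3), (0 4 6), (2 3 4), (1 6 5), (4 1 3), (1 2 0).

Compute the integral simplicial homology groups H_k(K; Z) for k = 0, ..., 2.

H_0 ≅ Z,  H_1 ≅ Z/2,  H_2 = 0.

We work with the vertex ordering 0 < 1 < 2 < 3 < 4 < 5 < 6. The simplices of K, each written with vertices in increasing order, are:

  0-simplices (7): [0], [1], [2], [3], [4], [5], [6]
  1-simplices (18): [0,1], [0,2], [0,4], [0,5], [0,6], [1,2], [1,3], [1,4], [1,5], [1,6], [2,3], [2,4], [2,5], [2,6], [3,4], [3,5], [4,6], [5,6]
  2-simplices (12): [0,1,2], [0,1,4], [0,2,5], [0,4,6], [0,5,6], [1,2,6], [1,3,4], [1,3,5], [1,5,6], [2,3,4], [2,3,5], [2,4,6]

giving chain groups C_0 ≅ Z^7, C_1 ≅ Z^18, C_2 ≅ Z^12.

∂_1: C_1 → C_0 sends each edge [p,q] (with p < q) to q − p.
The resulting 7×18 matrix has rank 6, and its Smith normal form has invariant factors (1,1,1,1,1,1).

The boundary map ∂_2: C_2 → C_1 sends each 2-simplex [p,q,r] to [q,r] − [p,r] + [p,q]. For instance
  ∂[0,1,2] = [1,2] − [0,2] + [0,1],
  ∂[1,2,6] = [2,6] − [1,6] + [1,2].
This gives a 18×12 integer matrix of rank 12; reducing to Smith normal form yields diagonal entries (1,1,1,1,1,1,1,1,1,1,1,2).

Reading off H_k = ker ∂_k / im ∂_{k+1}:

  H_0: rank C_0 − rank ∂_1 = 7 − 6 = 1, and the invariant factors of ∂_1 are all 1, so H_0 ≅ Z.
  H_1: rank ker ∂_1 − rank ∂_2 = (18 − 6) − 12 = 0, and ∂_2 has invariant factor 2 > 1, so H_1 ≅ Z/2.
  H_2: rank ker ∂_2 − rank ∂_3 = (12 − 12) − 0 = 0, and there is no ∂_3, so H_2 ≅ 0.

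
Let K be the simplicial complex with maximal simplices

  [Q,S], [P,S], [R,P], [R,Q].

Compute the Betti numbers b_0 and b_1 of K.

Take the total order P < Q < R < S on the vertex set. Then K (dimension 1) consists of the simplices:

  0-simplices (4): P, Q, R, S
  1-simplices (4): PR, PS, QR, QS

so the chain groups are C_0 ≅ Z^4, C_1 ≅ Z^4.

The boundary map ∂_1: C_1 → C_0 is given by ∂[p,q] = [q] − [p]. For instance
  ∂QR = R − Q.
The resulting 4×4 matrix has rank 3, and its Smith normal form has invariant factors (1,1,1).

From H_k ≅ ker(∂_k) / im(∂_{k+1}) we obtain:

  H_0: rank C_0 − rank ∂_1 = 4 − 3 = 1, and the invariant factors of ∂_1 are all 1, so H_0 ≅ Z.
  H_1: rank ker ∂_1 − rank ∂_2 = (4 − 3) − 0 = 1, and there is no ∂_2, so H_1 ≅ Z.

Hence the Betti numbers are b_0 = 1, b_1 = 1.

b_0 = 1, b_1 = 1.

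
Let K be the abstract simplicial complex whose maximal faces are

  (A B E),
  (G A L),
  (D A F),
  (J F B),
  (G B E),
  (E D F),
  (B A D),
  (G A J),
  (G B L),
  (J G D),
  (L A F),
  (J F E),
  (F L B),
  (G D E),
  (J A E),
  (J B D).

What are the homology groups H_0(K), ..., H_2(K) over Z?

Fix the vertex order A < B < D < E < F < G < J < L and write every simplex with vertices in increasing order. Then dim K = 2 and the simplices of K are:

  0-simplices (8): A, B, D, E, F, G, J, L
  1-simplices (24): AB, AD, AE, AF, AG, AJ, AL, BD, BE, BF, BG, BJ, BL, DE, DF, DG, DJ, EF, EG, EJ, FJ, FL, GJ, GL
  2-simplices (16): ABD, ABE, ADF, AEJ, AFL, AGJ, AGL, BDJ, BEG, BFJ, BFL, BGL, DEF, DEG, DGJ, EFJ

so the chain groups are C_0 ≅ Z^8, C_1 ≅ Z^24, C_2 ≅ Z^16.

Boundary ∂_1: C_1 → C_0 sends each edge [p,q] (with p < q) to q − p.
The resulting 8×24 matrix has rank 7, and its Smith normal form has invariant factors (1,1,1,1,1,1,1).

The boundary map ∂_2: C_2 → C_1 acts by ∂[p,q,r] = [q,r] − [p,r] + [p,q]. For instance
  ∂BEG = EG − BG + BE,
  ∂AEJ = EJ − AJ + AE.
As a 24×16 matrix over Z this has rank 15, with invariant factors (1,1,1,1,1,1,1,1,1,1,1,1,1,1,1).

Now H_k = ker ∂_k / im ∂_{k+1}, so:

  H_0: rank C_0 − rank ∂_1 = 8 − 7 = 1, and the invariant factors of ∂_1 are all 1, so H_0 ≅ Z.
  H_1: rank ker ∂_1 − rank ∂_2 = (24 − 7) − 15 = 2, and the invariant factors of ∂_2 are all 1, so H_1 ≅ Z^2.
  H_2: rank ker ∂_2 − rank ∂_3 = (16 − 15) − 0 = 1, and there is no ∂_3, so H_2 ≅ Z.

As a check, the Euler characteristic is 8 − 24 + 16 = 0, which agrees with 1 − 2 + 1 = 0.

H_0 = Z,  H_1 = Z^2,  H_2 = Z.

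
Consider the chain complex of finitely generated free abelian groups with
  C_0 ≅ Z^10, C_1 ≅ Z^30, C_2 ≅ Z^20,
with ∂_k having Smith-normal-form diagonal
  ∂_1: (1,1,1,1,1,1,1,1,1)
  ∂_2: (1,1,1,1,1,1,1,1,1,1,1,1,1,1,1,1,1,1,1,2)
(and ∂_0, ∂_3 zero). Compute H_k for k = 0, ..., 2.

H_0 ≅ Z,  H_1 ≅ Z ⊕ Z_2,  H_2 = 0.

H_0: b_0 = 10 − 0 − 9 = 1; torsion from ∂_1 factors > 1: none. So H_0 ≅ Z.
H_1: b_1 = 30 − 9 − 20 = 1; torsion from ∂_2 factors > 1: [2]. So H_1 ≅ Z ⊕ Z_2.
H_2: b_2 = 20 − 20 − 0 = 0; torsion from ∂_3 factors > 1: none. So H_2 ≅ 0.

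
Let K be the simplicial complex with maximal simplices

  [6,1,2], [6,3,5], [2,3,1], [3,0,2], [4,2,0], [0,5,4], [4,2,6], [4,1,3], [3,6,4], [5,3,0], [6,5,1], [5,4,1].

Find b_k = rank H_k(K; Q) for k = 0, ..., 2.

b_0 = 1, b_1 = 0, b_2 = 0.

We work with the vertex ordering 0 < 1 < 2 < 3 < 4 < 5 < 6. The simplices of K, each written with vertices in increasing order, are:

  0-simplices (7): [0], [1], [2], [3], [4], [5], [6]
  1-simplices (18): [0,2], [0,3], [0,4], [0,5], [1,2], [1,3], [1,4], [1,5], [1,6], [2,3], [2,4], [2,6], [3,4], [3,5], [3,6], [4,5], [4,6], [5,6]
  2-simplices (12): [0,2,3], [0,2,4], [0,3,5], [0,4,5], [1,2,3], [1,2,6], [1,3,4], [1,4,5], [1,5,6], [2,4,6], [3,4,6], [3,5,6]

so the chain groups are C_0 ≅ Z^7, C_1 ≅ Z^18, C_2 ≅ Z^12.

The boundary map ∂_1: C_1 → C_0 sends each edge [p,q] (with p < q) to q − p. For instance
  ∂[4,5] = [5] − [4].
This gives a 7×18 integer matrix of rank 6; reducing to Smith normal form yields diagonal entries (1,1,1,1,1,1).

The boundary map ∂_2: C_2 → C_1 acts by ∂[p,q,r] = [q,r] − [p,r] + [p,q]. For instance
  ∂[1,2,3] = [2,3] − [1,3] + [1,2],
  ∂[1,5,6] = [5,6] − [1,6] + [1,5].
The resulting 18×12 matrix has rank 12, and its Smith normal form has invariant factors (1,1,1,1,1,1,1,1,1,1,1,2).

Computing H_k = (kernel of ∂_k) / (image of ∂_{k+1}):

  H_0: rank C_0 − rank ∂_1 = 7 − 6 = 1, and the invariant factors of ∂_1 are all 1, so H_0 = Z.
  H_1: rank ker ∂_1 − rank ∂_2 = (18 − 6) − 12 = 0, and ∂_2 has invariant factor 2 > 1, so H_1 = Z/2.
  H_2: rank ker ∂_2 − rank ∂_3 = (12 − 12) − 0 = 0, and there is no ∂_3, so H_2 = 0.

As a check, the Euler characteristic is 7 − 18 + 12 = 1, which agrees with 1 − 0 + 0 = 1.

Hence the Betti numbers are b_0 = 1, b_1 = 0, b_2 = 0.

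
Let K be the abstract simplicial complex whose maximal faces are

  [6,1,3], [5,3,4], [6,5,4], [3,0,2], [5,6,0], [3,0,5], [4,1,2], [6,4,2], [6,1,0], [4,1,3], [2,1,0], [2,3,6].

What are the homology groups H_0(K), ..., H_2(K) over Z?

Take the total order 0 < 1 < 2 < 3 < 4 < 5 < 6 on the vertex set. Then K (dimension 2) consists of the simplices:

  0-simplices (7): [0], [1], [2], [3], [4], [5], [6]
  1-simplices (18): [0,1], [0,2], [0,3], [0,5], [0,6], [1,2], [1,3], [1,4], [1,6], [2,3], [2,4], [2,6], [3,4], [3,5], [3,6], [4,5], [4,6], [5,6]
  2-simplices (12): [0,1,2], [0,1,6], [0,2,3], [0,3,5], [0,5,6], [1,2,4], [1,3,4], [1,3,6], [2,3,6], [2,4,6], [3,4,5], [4,5,6]

Hence C_0 ≅ Z^7, C_1 ≅ Z^18, C_2 ≅ Z^12.

The boundary map ∂_1: C_1 → C_0 sends each edge [p,q] (with p < q) to q − p. For instance
  ∂[5,6] = [6] − [5].
As a 7×18 matrix over Z this has rank 6, with invariant factors (1,1,1,1,1,1).

∂_2: C_2 → C_1 sends each 2-simplex [p,q,r] to [q,r] − [p,r] + [p,q]. For instance
  ∂[3,4,5] = [4,5] − [3,5] + [3,4],
  ∂[1,3,4] = [3,4] − [1,4] + [1,3].
As a 18×12 matrix over Z this has rank 12, with invariant factors (1,1,1,1,1,1,1,1,1,1,1,2).

Computing H_k = (kernel of ∂_k) / (image of ∂_{k+1}):

  H_0: rank C_0 − rank ∂_1 = 7 − 6 = 1, and the invariant factors of ∂_1 are all 1, so H_0 ≅ Z.
  H_1: rank ker ∂_1 − rank ∂_2 = (18 − 6) − 12 = 0, and ∂_2 has invariant factor 2 > 1, so H_1 ≅ Z/2.
  H_2: rank ker ∂_2 − rank ∂_3 = (12 − 12) − 0 = 0, and there is no ∂_3, so H_2 ≅ 0.

H_0 = Z,  H_1 = Z/2,  H_2 = 0.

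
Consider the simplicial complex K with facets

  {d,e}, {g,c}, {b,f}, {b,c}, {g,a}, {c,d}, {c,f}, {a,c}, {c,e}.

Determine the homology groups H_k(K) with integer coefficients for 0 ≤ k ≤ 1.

H_0 = Z,  H_1 = Z^3.

We work with the vertex ordering a < b < c < d < e < f < g. The simplices of K, each written with vertices in increasing order, are:

  0-simplices (7): a, b, c, d, e, f, g
  1-simplices (9): ac, ag, bc, bf, cd, ce, cf, cg, de

so the chain groups are C_0 ≅ Z^7, C_1 ≅ Z^9.

∂_1: C_1 → C_0 is given by ∂[p,q] = [q] − [p]. For instance
  ∂ag = g − a.
The resulting 7×9 matrix has rank 6, and its Smith normal form has invariant factors (1,1,1,1,1,1).

Reading off H_k = ker ∂_k / im ∂_{k+1}:

  H_0: rank C_0 − rank ∂_1 = 7 − 6 = 1, and the invariant factors of ∂_1 are all 1, so H_0 = Z.
  H_1: rank ker ∂_1 − rank ∂_2 = (9 − 6) − 0 = 3, and there is no ∂_2, so H_1 = Z^3.

(K is a triangulation of a wedge of 3 circles.)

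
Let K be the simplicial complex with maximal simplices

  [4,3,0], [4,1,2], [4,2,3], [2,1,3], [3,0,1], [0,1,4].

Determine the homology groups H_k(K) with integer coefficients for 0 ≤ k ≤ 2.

H_0 = Z,  H_1 = 0,  H_2 = Z.

Order the vertices as 0 < 1 < 2 < 3 < 4. Listing each simplex with vertices in this order, K has dimension 2 with simplices:

  0-simplices (5): [0], [1], [2], [3], [4]
  1-simplices (9): [0,1], [0,3], [0,4], [1,2], [1,3], [1,4], [2,3], [2,4], [3,4]
  2-simplices (6): [0,1,3], [0,1,4], [0,3,4], [1,2,3], [1,2,4], [2,3,4]

giving chain groups C_0 ≅ Z^5, C_1 ≅ Z^9, C_2 ≅ Z^6.

∂_1: C_1 → C_0 is given by ∂[p,q] = [q] − [p].
As a 5×9 matrix over Z this has rank 4, with invariant factors (1,1,1,1).

Boundary ∂_2: C_2 → C_1 acts by ∂[p,q,r] = [q,r] − [p,r] + [p,q]. For instance
  ∂[0,3,4] = [3,4] − [0,4] + [0,3],
  ∂[0,1,4] = [1,4] − [0,4] + [0,1].
This gives a 9×6 integer matrix of rank 5; reducing to Smith normal form yields diagonal entries (1,1,1,1,1).

Reading off H_k = ker ∂_k / im ∂_{k+1}:

  H_0: rank C_0 − rank ∂_1 = 5 − 4 = 1, and the invariant factors of ∂_1 are all 1, so H_0 ≅ Z.
  H_1: rank ker ∂_1 − rank ∂_2 = (9 − 4) − 5 = 0, and the invariant factors of ∂_2 are all 1, so H_1 ≅ 0.
  H_2: rank ker ∂_2 − rank ∂_3 = (6 − 5) − 0 = 1, and there is no ∂_3, so H_2 ≅ Z.

As a check, the Euler characteristic is 5 − 9 + 6 = 2, which agrees with 1 − 0 + 1 = 2.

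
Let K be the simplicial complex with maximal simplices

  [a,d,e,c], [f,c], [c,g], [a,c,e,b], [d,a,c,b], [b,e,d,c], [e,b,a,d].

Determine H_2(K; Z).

Fix the vertex order a < b < c < d < e < f < g and write every simplex with vertices in increasing order. Then dim K = 3 and the simplices of K are:

  0-simplices (7): a, b, c, d, e, f, g
  1-simplices (12): ab, ac, ad, ae, bc, bd, be, cd, ce, cf, cg, de
  2-simplices (10): abc, abd, abe, acd, ace, ade, bcd, bce, bde, cde
  3-simplices (5): abcd, abce, abde, acde, bcde

so the chain groups are C_0 ≅ Z^7, C_1 ≅ Z^12, C_2 ≅ Z^10, C_3 ≅ Z^5.

The boundary map ∂_1: C_1 → C_0 is given by ∂[p,q] = [q] − [p]. For instance
  ∂de = e − d.
The resulting 7×12 matrix has rank 6, and its Smith normal form has invariant factors (1,1,1,1,1,1).

Boundary ∂_2: C_2 → C_1 maps a triangle to the signed sum of its edges. For instance
  ∂ace = ce − ae + ac,
  ∂bce = ce − be + bc.
This gives a 12×10 integer matrix of rank 6; reducing to Smith normal form yields diagonal entries (1,1,1,1,1,1).

∂_3: C_3 → C_2 sends each 3-simplex σ to the alternating sum Σ_i (−1)^i (σ with its i-th vertex removed). For instance
  ∂abde = bde − ade + abe − abd,
  ∂bcde = cde − bde + bce − bcd.
This gives a 10×5 integer matrix of rank 4; reducing to Smith normal form yields diagonal entries (1,1,1,1).

Now H_k = ker ∂_k / im ∂_{k+1}, so:

  H_2: rank ker ∂_2 − rank ∂_3 = (10 − 6) − 4 = 0, and the invariant factors of ∂_3 are all 1, so H_2 = 0.

H_2 = 0.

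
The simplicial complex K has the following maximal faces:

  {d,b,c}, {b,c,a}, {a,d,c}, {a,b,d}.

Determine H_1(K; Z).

Fix the vertex order a < b < c < d and write every simplex with vertices in increasing order. Then dim K = 2 and the simplices of K are:

  0-simplices (4): a, b, c, d
  1-simplices (6): ab, ac, ad, bc, bd, cd
  2-simplices (4): abc, abd, acd, bcd

giving chain groups C_0 ≅ Z^4, C_1 ≅ Z^6, C_2 ≅ Z^4.

The boundary map ∂_1: C_1 → C_0 maps an edge to its endpoints' difference, ∂[p,q] = q − p.
The 4×6 boundary matrix has rank 3 and Smith normal form diag(1,1,1).

∂_2: C_2 → C_1 maps a triangle to the signed sum of its edges. For instance
  ∂acd = cd − ad + ac,
  ∂abd = bd − ad + ab.
The 6×4 boundary matrix has rank 3 and Smith normal form diag(1,1,1).

Computing H_k = (kernel of ∂_k) / (image of ∂_{k+1}):

  H_1: rank ker ∂_1 − rank ∂_2 = (6 − 3) − 3 = 0, and the invariant factors of ∂_2 are all 1, so H_1 = 0.

H_1 ≅ 0.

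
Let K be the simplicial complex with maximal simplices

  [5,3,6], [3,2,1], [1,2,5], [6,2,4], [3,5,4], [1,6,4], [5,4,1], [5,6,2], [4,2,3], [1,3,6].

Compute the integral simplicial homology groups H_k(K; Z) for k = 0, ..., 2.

H_0 ≅ Z,  H_1 ≅ Z_2,  H_2 = 0.

K has 6 vertices, 15 edges, 10 triangles.
rank ∂_0 = 0, rank ∂_1 = 5 ⇒ b_0 = 6 − 0 − 5 = 1; all invariant factors of ∂_1 are 1 so no torsion. So H_0 ≅ Z.
rank ∂_1 = 5, rank ∂_2 = 10 ⇒ b_1 = 15 − 5 − 10 = 0; ∂_2 has invariant factor(s) [2] giving torsion. So H_1 ≅ Z_2.
rank ∂_2 = 10, rank ∂_3 = 0 ⇒ b_2 = 10 − 10 − 0 = 0. So H_2 ≅ 0.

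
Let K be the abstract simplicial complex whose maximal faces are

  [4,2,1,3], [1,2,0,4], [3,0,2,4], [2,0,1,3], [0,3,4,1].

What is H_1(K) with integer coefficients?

We work with the vertex ordering 0 < 1 < 2 < 3 < 4. The simplices of K, each written with vertices in increasing order, are:

  0-simplices (5): [0], [1], [2], [3], [4]
  1-simplices (10): [0,1], [0,2], [0,3], [0,4], [1,2], [1,3], [1,4], [2,3], [2,4], [3,4]
  2-simplices (10): [0,1,2], [0,1,3], [0,1,4], [0,2,3], [0,2,4], [0,3,4], [1,2,3], [1,2,4], [1,3,4], [2,3,4]
  3-simplices (5): [0,1,2,3], [0,1,2,4], [0,1,3,4], [0,2,3,4], [1,2,3,4]

giving chain groups C_0 ≅ Z^5, C_1 ≅ Z^10, C_2 ≅ Z^10, C_3 ≅ Z^5.

∂_1: C_1 → C_0 sends each edge [p,q] (with p < q) to q − p.
The resulting 5×10 matrix has rank 4, and its Smith normal form has invariant factors (1,1,1,1).

The boundary map ∂_2: C_2 → C_1 maps a triangle to the signed sum of its edges. For instance
  ∂[1,2,4] = [2,4] − [1,4] + [1,2],
  ∂[0,2,3] = [2,3] − [0,3] + [0,2].
As a 10×10 matrix over Z this has rank 6, with invariant factors (1,1,1,1,1,1).

The boundary map ∂_3: C_3 → C_2 sends each 3-simplex σ to the alternating sum Σ_i (−1)^i (σ with its i-th vertex removed). For instance
  ∂[1,2,3,4] = [2,3,4] − [1,3,4] + [1,2,4] − [1,2,3],
  ∂[0,1,3,4] = [1,3,4] − [0,3,4] + [0,1,4] − [0,1,3].
As a 10×5 matrix over Z this has rank 4, with invariant factors (1,1,1,1).

Reading off H_k = ker ∂_k / im ∂_{k+1}:

  H_1: rank ker ∂_1 − rank ∂_2 = (10 − 4) − 6 = 0, and the invariant factors of ∂_2 are all 1, so H_1 ≅ 0.

(K is a triangulation of the 3-sphere S^3.)

H_1 = 0.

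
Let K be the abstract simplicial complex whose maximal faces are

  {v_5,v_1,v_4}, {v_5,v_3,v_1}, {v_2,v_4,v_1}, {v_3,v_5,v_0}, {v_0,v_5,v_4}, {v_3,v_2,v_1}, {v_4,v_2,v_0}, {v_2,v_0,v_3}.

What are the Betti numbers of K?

We work with the vertex ordering v_0 < v_1 < v_2 < v_3 < v_4 < v_5. The simplices of K, each written with vertices in increasing order, are:

  0-simplices (6): [v_0], [v_1], [v_2], [v_3], [v_4], [v_5]
  1-simplices (12): [v_0,v_2], [v_0,v_3], [v_0,v_4], [v_0,v_5], [v_1,v_2], [v_1,v_3], [v_1,v_4], [v_1,v_5], [v_2,v_3], [v_2,v_4], [v_3,v_5], [v_4,v_5]
  2-simplices (8): [v_0,v_2,v_3], [v_0,v_2,v_4], [v_0,v_3,v_5], [v_0,v_4,v_5], [v_1,v_2,v_3], [v_1,v_2,v_4], [v_1,v_3,v_5], [v_1,v_4,v_5]

so the chain groups are C_0 ≅ Z^6, C_1 ≅ Z^12, C_2 ≅ Z^8.

The boundary map ∂_1: C_1 → C_0 sends each edge [p,q] (with p < q) to q − p.
As a 6×12 matrix over Z this has rank 5, with invariant factors (1,1,1,1,1).

The boundary map ∂_2: C_2 → C_1 acts by ∂[p,q,r] = [q,r] − [p,r] + [p,q]. For instance
  ∂[v_1,v_2,v_4] = [v_2,v_4] − [v_1,v_4] + [v_1,v_2],
  ∂[v_1,v_2,v_3] = [v_2,v_3] − [v_1,v_3] + [v_1,v_2].
The 12×8 boundary matrix has rank 7 and Smith normal form diag(1,1,1,1,1,1,1).

Reading off H_k = ker ∂_k / im ∂_{k+1}:

  H_0: rank C_0 − rank ∂_1 = 6 − 5 = 1, and the invariant factors of ∂_1 are all 1, so H_0 ≅ Z.
  H_1: rank ker ∂_1 − rank ∂_2 = (12 − 5) − 7 = 0, and the invariant factors of ∂_2 are all 1, so H_1 ≅ 0.
  H_2: rank ker ∂_2 − rank ∂_3 = (8 − 7) − 0 = 1, and there is no ∂_3, so H_2 ≅ Z.

Hence the Betti numbers are b_0 = 1, b_1 = 0, b_2 = 1.

b_0 = 1, b_1 = 0, b_2 = 1.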